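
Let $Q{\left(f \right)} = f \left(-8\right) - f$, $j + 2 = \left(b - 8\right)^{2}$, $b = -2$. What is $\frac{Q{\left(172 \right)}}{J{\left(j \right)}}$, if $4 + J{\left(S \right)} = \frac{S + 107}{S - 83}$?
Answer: $- \frac{4644}{29} \approx -160.14$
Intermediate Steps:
$j = 98$ ($j = -2 + \left(-2 - 8\right)^{2} = -2 + \left(-10\right)^{2} = -2 + 100 = 98$)
$J{\left(S \right)} = -4 + \frac{107 + S}{-83 + S}$ ($J{\left(S \right)} = -4 + \frac{S + 107}{S - 83} = -4 + \frac{107 + S}{-83 + S}$)
$Q{\left(f \right)} = - 9 f$ ($Q{\left(f \right)} = - 8 f - f = - 9 f$)
$\frac{Q{\left(172 \right)}}{J{\left(j \right)}} = \frac{\left(-9\right) 172}{\frac{1}{-83 + 98} \left(439 - 294\right)} = - \frac{1548}{\frac{1}{15} \left(439 - 294\right)} = - \frac{1548}{\frac{1}{15} \cdot 145} = - \frac{1548}{\frac{29}{3}} = \left(-1548\right) \frac{3}{29} = - \frac{4644}{29}$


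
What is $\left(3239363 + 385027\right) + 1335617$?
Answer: $4960007$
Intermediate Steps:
$\left(3239363 + 385027\right) + 1335617 = 3624390 + 1335617 = 4960007$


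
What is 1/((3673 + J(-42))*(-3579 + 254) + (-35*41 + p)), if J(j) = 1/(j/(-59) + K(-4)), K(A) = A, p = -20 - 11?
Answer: -194/2369356879 ≈ -8.1879e-8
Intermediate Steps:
p = -31
J(j) = 1/(-4 - j/59) (J(j) = 1/(j/(-59) - 4) = 1/(j*(-1/59) - 4) = 1/(-j/59 - 4) = 1/(-4 - j/59))
1/((3673 + J(-42))*(-3579 + 254) + (-35*41 + p)) = 1/((3673 - 59/(236 - 42))*(-3579 + 254) + (-35*41 - 31)) = 1/((3673 - 59/194)*(-3325) + (-1435 - 31)) = 1/((3673 - 59*1/194)*(-3325) - 1466) = 1/((3673 - 59/194)*(-3325) - 1466) = 1/((712503/194)*(-3325) - 1466) = 1/(-2369072475/194 - 1466) = 1/(-2369356879/194) = -194/2369356879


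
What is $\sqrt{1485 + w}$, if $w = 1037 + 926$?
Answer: $2 \sqrt{862} \approx 58.72$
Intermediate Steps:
$w = 1963$
$\sqrt{1485 + w} = \sqrt{1485 + 1963} = \sqrt{3448} = 2 \sqrt{862}$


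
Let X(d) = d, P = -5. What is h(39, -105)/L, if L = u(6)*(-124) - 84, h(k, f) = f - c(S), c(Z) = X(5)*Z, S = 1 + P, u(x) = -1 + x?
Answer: 85/704 ≈ 0.12074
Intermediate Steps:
S = -4 (S = 1 - 5 = -4)
c(Z) = 5*Z
h(k, f) = 20 + f (h(k, f) = f - 5*(-4) = f - 1*(-20) = f + 20 = 20 + f)
L = -704 (L = (-1 + 6)*(-124) - 84 = 5*(-124) - 84 = -620 - 84 = -704)
h(39, -105)/L = (20 - 105)/(-704) = -85*(-1/704) = 85/704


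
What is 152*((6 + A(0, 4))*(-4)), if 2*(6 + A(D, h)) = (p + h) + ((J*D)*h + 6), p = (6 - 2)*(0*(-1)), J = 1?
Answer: -3040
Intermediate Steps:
p = 0 (p = 4*0 = 0)
A(D, h) = -3 + h/2 + D*h/2 (A(D, h) = -6 + ((0 + h) + ((1*D)*h + 6))/2 = -6 + (h + (D*h + 6))/2 = -6 + (h + (6 + D*h))/2 = -6 + (6 + h + D*h)/2 = -6 + (3 + h/2 + D*h/2) = -3 + h/2 + D*h/2)
152*((6 + A(0, 4))*(-4)) = 152*((6 + (-3 + (½)*4 + (½)*0*4))*(-4)) = 152*((6 + (-3 + 2 + 0))*(-4)) = 152*((6 - 1)*(-4)) = 152*(5*(-4)) = 152*(-20) = -3040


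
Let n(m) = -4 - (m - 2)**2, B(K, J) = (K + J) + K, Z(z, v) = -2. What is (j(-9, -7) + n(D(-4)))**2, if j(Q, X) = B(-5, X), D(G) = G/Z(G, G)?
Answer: 441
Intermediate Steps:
B(K, J) = J + 2*K (B(K, J) = (J + K) + K = J + 2*K)
D(G) = -G/2 (D(G) = G/(-2) = G*(-1/2) = -G/2)
j(Q, X) = -10 + X (j(Q, X) = X + 2*(-5) = X - 10 = -10 + X)
n(m) = -4 - (-2 + m)**2
(j(-9, -7) + n(D(-4)))**2 = ((-10 - 7) + (-4 - (-2 - 1/2*(-4))**2))**2 = (-17 + (-4 - (-2 + 2)**2))**2 = (-17 + (-4 - 1*0**2))**2 = (-17 + (-4 - 1*0))**2 = (-17 + (-4 + 0))**2 = (-17 - 4)**2 = (-21)**2 = 441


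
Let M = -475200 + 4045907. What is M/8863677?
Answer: 3570707/8863677 ≈ 0.40285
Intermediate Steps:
M = 3570707
M/8863677 = 3570707/8863677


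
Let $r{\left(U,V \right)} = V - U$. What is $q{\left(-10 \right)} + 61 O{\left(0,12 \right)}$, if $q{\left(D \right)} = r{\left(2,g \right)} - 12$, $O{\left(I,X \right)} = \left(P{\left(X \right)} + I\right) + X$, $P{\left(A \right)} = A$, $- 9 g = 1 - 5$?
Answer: $\frac{13054}{9} \approx 1450.4$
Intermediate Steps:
$g = \frac{4}{9}$ ($g = - \frac{1 - 5}{9} = \left(- \frac{1}{9}\right) \left(-4\right) = \frac{4}{9} \approx 0.44444$)
$O{\left(I,X \right)} = I + 2 X$ ($O{\left(I,X \right)} = \left(X + I\right) + X = \left(I + X\right) + X = I + 2 X$)
$q{\left(D \right)} = - \frac{122}{9}$ ($q{\left(D \right)} = \left(\frac{4}{9} - 2\right) - 12 = - \frac{14}{9} - 12 = - \frac{122}{9}$)
$q{\left(-10 \right)} + 61 O{\left(0,12 \right)} = - \frac{122}{9} + 61 \left(0 + 2 \cdot 12\right) = - \frac{122}{9} + 61 \left(0 + 24\right) = - \frac{122}{9} + 61 \cdot 24 = - \frac{122}{9} + 1464 = \frac{13054}{9}$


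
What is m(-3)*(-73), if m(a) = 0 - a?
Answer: -219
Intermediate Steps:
m(a) = -a
m(-3)*(-73) = -1*(-3)*(-73) = 3*(-73) = -219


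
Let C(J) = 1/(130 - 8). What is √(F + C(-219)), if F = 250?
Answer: 3*√413458/122 ≈ 15.812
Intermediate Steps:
C(J) = 1/122
√(F + C(-219)) = √(250 + 1/122) = √(30501/122) = 3*√413458/122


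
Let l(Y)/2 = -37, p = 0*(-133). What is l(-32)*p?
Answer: 0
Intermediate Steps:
p = 0
l(Y) = -74 (l(Y) = 2*(-37) = -74)
l(-32)*p = -74*0 = 0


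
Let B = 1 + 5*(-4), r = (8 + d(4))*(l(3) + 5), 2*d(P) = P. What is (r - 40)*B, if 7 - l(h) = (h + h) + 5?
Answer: 570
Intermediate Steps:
d(P) = P/2
l(h) = 2 - 2*h (l(h) = 7 - ((h + h) + 5) = 7 - (2*h + 5) = 7 - (5 + 2*h) = 7 + (-5 - 2*h) = 2 - 2*h)
r = 10 (r = (8 + (1/2)*4)*((2 - 2*3) + 5) = (8 + 2)*((2 - 6) + 5) = 10*(-4 + 5) = 10*1 = 10)
B = -19 (B = 1 - 20 = -19)
(r - 40)*B = (10 - 40)*(-19) = -30*(-19) = 570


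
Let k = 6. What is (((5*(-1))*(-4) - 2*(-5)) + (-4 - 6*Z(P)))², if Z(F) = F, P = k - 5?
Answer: 400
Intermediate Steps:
P = 1 (P = 6 - 5 = 1)
(((5*(-1))*(-4) - 2*(-5)) + (-4 - 6*Z(P)))² = (((5*(-1))*(-4) - 2*(-5)) + (-4 - 6*1))² = ((-5*(-4) + 10) + (-4 - 6))² = ((20 + 10) - 10)² = (30 - 10)² = 20² = 400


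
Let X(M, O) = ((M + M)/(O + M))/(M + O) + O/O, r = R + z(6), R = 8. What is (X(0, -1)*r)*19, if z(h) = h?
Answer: 266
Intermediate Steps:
r = 14 (r = 8 + 6 = 14)
X(M, O) = 1 + 2*M/(M + O)² (X(M, O) = ((2*M)/(M + O))/(M + O) + 1 = (2*M/(M + O))/(M + O) + 1 = 2*M/(M + O)² + 1 = 1 + 2*M/(M + O)²)
(X(0, -1)*r)*19 = ((1 + 2*0/(0 - 1)²)*14)*19 = ((1 + 2*0/(-1)²)*14)*19 = ((1 + 2*0*1)*14)*19 = ((1 + 0)*14)*19 = (1*14)*19 = 14*19 = 266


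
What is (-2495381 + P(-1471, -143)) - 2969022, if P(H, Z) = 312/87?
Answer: -158467583/29 ≈ -5.4644e+6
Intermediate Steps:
P(H, Z) = 104/29 (P(H, Z) = 312*(1/87) = 104/29)
(-2495381 + P(-1471, -143)) - 2969022 = (-2495381 + 104/29) - 2969022 = -72365945/29 - 2969022 = -158467583/29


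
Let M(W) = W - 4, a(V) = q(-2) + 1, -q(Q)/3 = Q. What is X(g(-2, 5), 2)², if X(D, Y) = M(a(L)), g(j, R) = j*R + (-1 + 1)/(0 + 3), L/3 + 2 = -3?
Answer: 9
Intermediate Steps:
L = -15 (L = -6 + 3*(-3) = -6 - 9 = -15)
q(Q) = -3*Q
g(j, R) = R*j (g(j, R) = R*j + 0/3 = R*j + 0*(⅓) = R*j + 0 = R*j)
a(V) = 7 (a(V) = -3*(-2) + 1 = 6 + 1 = 7)
M(W) = -4 + W
X(D, Y) = 3 (X(D, Y) = -4 + 7 = 3)
X(g(-2, 5), 2)² = 3² = 9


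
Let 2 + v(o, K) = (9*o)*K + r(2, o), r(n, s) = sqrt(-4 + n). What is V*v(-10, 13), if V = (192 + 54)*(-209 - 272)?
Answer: 138678072 - 118326*I*sqrt(2) ≈ 1.3868e+8 - 1.6734e+5*I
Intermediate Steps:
V = -118326 (V = 246*(-481) = -118326)
v(o, K) = -2 + I*sqrt(2) + 9*K*o (v(o, K) = -2 + ((9*o)*K + sqrt(-4 + 2)) = -2 + (9*K*o + sqrt(-2)) = -2 + (9*K*o + I*sqrt(2)) = -2 + (I*sqrt(2) + 9*K*o) = -2 + I*sqrt(2) + 9*K*o)
V*v(-10, 13) = -118326*(-2 + I*sqrt(2) + 9*13*(-10)) = -118326*(-2 + I*sqrt(2) - 1170) = -118326*(-1172 + I*sqrt(2)) = 138678072 - 118326*I*sqrt(2)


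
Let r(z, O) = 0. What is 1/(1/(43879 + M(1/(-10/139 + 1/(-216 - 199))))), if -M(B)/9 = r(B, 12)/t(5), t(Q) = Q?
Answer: 43879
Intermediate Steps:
M(B) = 0 (M(B) = -0/5 = -9*0 = 0)
1/(1/(43879 + M(1/(-10/139 + 1/(-216 - 199))))) = 1/(1/(43879 + 0)) = 1/(1/43879) = 43879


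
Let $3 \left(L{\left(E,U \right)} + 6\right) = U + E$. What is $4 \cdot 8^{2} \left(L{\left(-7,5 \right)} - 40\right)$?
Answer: $- \frac{35840}{3} \approx -11947.0$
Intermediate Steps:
$L{\left(E,U \right)} = -6 + \frac{E}{3} + \frac{U}{3}$ ($L{\left(E,U \right)} = -6 + \frac{U + E}{3} = -6 + \frac{E + U}{3} = -6 + \left(\frac{E}{3} + \frac{U}{3}\right) = -6 + \frac{E}{3} + \frac{U}{3}$)
$4 \cdot 8^{2} \left(L{\left(-7,5 \right)} - 40\right) = 4 \cdot 8^{2} \left(\left(-6 + \frac{1}{3} \left(-7\right) + \frac{1}{3} \cdot 5\right) - 40\right) = 4 \cdot 64 \left(\left(-6 - \frac{7}{3} + \frac{5}{3}\right) - 40\right) = 256 \left(- \frac{20}{3} - 40\right) = 256 \left(- \frac{140}{3}\right) = - \frac{35840}{3}$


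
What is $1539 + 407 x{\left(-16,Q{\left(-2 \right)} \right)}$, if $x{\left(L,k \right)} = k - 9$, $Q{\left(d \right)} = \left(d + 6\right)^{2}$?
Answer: $4388$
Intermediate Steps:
$Q{\left(d \right)} = \left(6 + d\right)^{2}$
$x{\left(L,k \right)} = -9 + k$
$1539 + 407 x{\left(-16,Q{\left(-2 \right)} \right)} = 1539 + 407 \left(-9 + \left(6 - 2\right)^{2}\right) = 1539 + 407 \left(-9 + 4^{2}\right) = 1539 + 407 \left(-9 + 16\right) = 1539 + 407 \cdot 7 = 1539 + 2849 = 4388$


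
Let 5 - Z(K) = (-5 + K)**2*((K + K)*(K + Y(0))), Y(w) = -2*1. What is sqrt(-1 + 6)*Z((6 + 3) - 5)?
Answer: -11*sqrt(5) ≈ -24.597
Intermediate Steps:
Y(w) = -2
Z(K) = 5 - 2*K*(-5 + K)**2*(-2 + K) (Z(K) = 5 - (-5 + K)**2*(K + K)*(K - 2) = 5 - (-5 + K)**2*(2*K)*(-2 + K) = 5 - (-5 + K)**2*2*K*(-2 + K) = 5 - 2*K*(-5 + K)**2*(-2 + K))
sqrt(-1 + 6)*Z((6 + 3) - 5) = sqrt(-1 + 6)*(5 - 2*((6 + 3) - 5)**2*(-5 + ((6 + 3) - 5))**2 + 4*((6 + 3) - 5)*(-5 + ((6 + 3) - 5))**2) = sqrt(5)*(5 - 2*(9 - 5)**2*(-5 + (9 - 5))**2 + 4*(9 - 5)*(-5 + (9 - 5))**2) = sqrt(5)*(5 - 2*4**2*(-5 + 4)**2 + 4*4*(-5 + 4)**2) = sqrt(5)*(5 - 2*16*(-1)**2 + 4*4*(-1)**2) = sqrt(5)*(5 - 2*16*1 + 4*4*1) = sqrt(5)*(5 - 32 + 16) = sqrt(5)*(-11) = -11*sqrt(5)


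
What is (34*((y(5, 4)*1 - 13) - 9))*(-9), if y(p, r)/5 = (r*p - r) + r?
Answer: -23868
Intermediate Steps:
y(p, r) = 5*p*r (y(p, r) = 5*((r*p - r) + r) = 5*((p*r - r) + r) = 5*((-r + p*r) + r) = 5*(p*r) = 5*p*r)
(34*((y(5, 4)*1 - 13) - 9))*(-9) = (34*(((5*5*4)*1 - 13) - 9))*(-9) = (34*((100*1 - 13) - 9))*(-9) = (34*((100 - 13) - 9))*(-9) = (34*(87 - 9))*(-9) = (34*78)*(-9) = 2652*(-9) = -23868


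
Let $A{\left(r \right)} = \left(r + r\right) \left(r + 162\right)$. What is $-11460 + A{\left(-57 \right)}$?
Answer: $-23430$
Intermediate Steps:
$A{\left(r \right)} = 2 r \left(162 + r\right)$
$-11460 + A{\left(-57 \right)} = -11460 + 2 \left(-57\right) \left(162 - 57\right) = -11460 + 2 \left(-57\right) 105 = -11460 - 11970 = -23430$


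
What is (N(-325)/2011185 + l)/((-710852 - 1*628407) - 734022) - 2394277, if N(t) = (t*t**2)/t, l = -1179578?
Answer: -1996707618826621508/833950329597 ≈ -2.3943e+6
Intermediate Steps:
N(t) = t**2 (N(t) = t**3/t = t**2)
(N(-325)/2011185 + l)/((-710852 - 1*628407) - 734022) - 2394277 = ((-325)**2/2011185 - 1179578)/((-710852 - 1*628407) - 734022) - 2394277 = (105625*(1/2011185) - 1179578)/((-710852 - 628407) - 734022) - 2394277 = (21125/402237 - 1179578)/(-1339259 - 734022) - 2394277 = -474469894861/402237/(-2073281) - 2394277 = -474469894861/402237*(-1/2073281) - 2394277 = 474469894861/833950329597 - 2394277 = -1996707618826621508/833950329597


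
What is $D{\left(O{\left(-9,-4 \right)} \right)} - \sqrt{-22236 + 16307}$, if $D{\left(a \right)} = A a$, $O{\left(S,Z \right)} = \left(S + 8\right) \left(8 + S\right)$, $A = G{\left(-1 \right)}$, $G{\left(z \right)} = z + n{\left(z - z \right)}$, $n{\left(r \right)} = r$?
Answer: $-1 - 77 i \approx -1.0 - 77.0 i$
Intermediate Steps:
$G{\left(z \right)} = z$ ($G{\left(z \right)} = z + \left(z - z\right) = z + 0 = z$)
$A = -1$
$O{\left(S,Z \right)} = \left(8 + S\right)^{2}$ ($O{\left(S,Z \right)} = \left(8 + S\right) \left(8 + S\right) = \left(8 + S\right)^{2}$)
$D{\left(a \right)} = - a$
$D{\left(O{\left(-9,-4 \right)} \right)} - \sqrt{-22236 + 16307} = - \left(8 - 9\right)^{2} - \sqrt{-22236 + 16307} = - \left(-1\right)^{2} - \sqrt{-5929} = \left(-1\right) 1 - 77 i = -1 - 77 i$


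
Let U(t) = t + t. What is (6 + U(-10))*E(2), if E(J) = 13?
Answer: -182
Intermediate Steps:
U(t) = 2*t
(6 + U(-10))*E(2) = (6 + 2*(-10))*13 = (6 - 20)*13 = -14*13 = -182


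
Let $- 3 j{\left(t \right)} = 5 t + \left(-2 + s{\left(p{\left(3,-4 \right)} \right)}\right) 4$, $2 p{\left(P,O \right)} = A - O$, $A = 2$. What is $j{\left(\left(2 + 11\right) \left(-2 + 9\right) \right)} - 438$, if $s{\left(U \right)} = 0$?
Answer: $-587$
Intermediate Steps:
$p{\left(P,O \right)} = 1 - \frac{O}{2}$ ($p{\left(P,O \right)} = \frac{2 - O}{2} = 1 - \frac{O}{2}$)
$j{\left(t \right)} = \frac{8}{3} - \frac{5 t}{3}$ ($j{\left(t \right)} = - \frac{5 t + \left(-2 + 0\right) 4}{3} = - \frac{5 t - 8}{3} = - \frac{-8 + 5 t}{3} = \frac{8}{3} - \frac{5 t}{3}$)
$j{\left(\left(2 + 11\right) \left(-2 + 9\right) \right)} - 438 = \left(\frac{8}{3} - \frac{5 \left(2 + 11\right) \left(-2 + 9\right)}{3}\right) - 438 = \left(\frac{8}{3} - \frac{5 \cdot 13 \cdot 7}{3}\right) - 438 = \left(\frac{8}{3} - \frac{455}{3}\right) - 438 = -149 - 438 = -587$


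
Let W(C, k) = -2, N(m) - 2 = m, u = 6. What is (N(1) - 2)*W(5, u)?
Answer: -2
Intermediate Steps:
N(m) = 2 + m
(N(1) - 2)*W(5, u) = ((2 + 1) - 2)*(-2) = (3 - 2)*(-2) = 1*(-2) = -2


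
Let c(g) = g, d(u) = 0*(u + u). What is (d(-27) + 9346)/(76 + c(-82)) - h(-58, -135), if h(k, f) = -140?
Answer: -4253/3 ≈ -1417.7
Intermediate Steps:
d(u) = 0 (d(u) = 0*(2*u) = 0)
(d(-27) + 9346)/(76 + c(-82)) - h(-58, -135) = (0 + 9346)/(76 - 82) - 1*(-140) = 9346/(-6) + 140 = 9346*(-⅙) + 140 = -4673/3 + 140 = -4253/3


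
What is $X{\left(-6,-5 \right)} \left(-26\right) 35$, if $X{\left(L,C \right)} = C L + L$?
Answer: $-21840$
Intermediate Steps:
$X{\left(L,C \right)} = L + C L$
$X{\left(-6,-5 \right)} \left(-26\right) 35 = - 6 \left(1 - 5\right) \left(-26\right) 35 = \left(-6\right) \left(-4\right) \left(-26\right) 35 = 24 \left(-26\right) 35 = \left(-624\right) 35 = -21840$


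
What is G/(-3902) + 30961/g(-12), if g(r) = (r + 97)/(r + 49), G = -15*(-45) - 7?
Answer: 2234953317/165835 ≈ 13477.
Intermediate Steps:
G = 668 (G = 675 - 7 = 668)
g(r) = (97 + r)/(49 + r)
G/(-3902) + 30961/g(-12) = 668/(-3902) + 30961/(((97 - 12)/(49 - 12))) = 668*(-1/3902) + 30961/((85/37)) = -334/1951 + 30961/(((1/37)*85)) = -334/1951 + 30961/(85/37) = -334/1951 + 30961*(37/85) = -334/1951 + 1145557/85 = 2234953317/165835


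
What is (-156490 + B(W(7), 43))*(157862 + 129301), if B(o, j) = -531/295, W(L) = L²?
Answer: -224693273817/5 ≈ -4.4939e+10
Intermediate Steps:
B(o, j) = -9/5 (B(o, j) = -531*1/295 = -9/5)
(-156490 + B(W(7), 43))*(157862 + 129301) = (-156490 - 9/5)*(157862 + 129301) = -782459/5*287163 = -224693273817/5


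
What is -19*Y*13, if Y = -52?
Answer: 12844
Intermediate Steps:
-19*Y*13 = -19*(-52)*13 = 988*13 = 12844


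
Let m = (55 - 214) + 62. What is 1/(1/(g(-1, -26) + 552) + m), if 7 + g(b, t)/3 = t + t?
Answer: -375/36374 ≈ -0.010310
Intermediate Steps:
g(b, t) = -21 + 6*t (g(b, t) = -21 + 3*(t + t) = -21 + 3*(2*t) = -21 + 6*t)
m = -97 (m = -159 + 62 = -97)
1/(1/(g(-1, -26) + 552) + m) = 1/(1/((-21 + 6*(-26)) + 552) - 97) = 1/(1/((-21 - 156) + 552) - 97) = 1/(1/(-177 + 552) - 97) = 1/(1/375 - 97) = 1/(-36374/375) = -375/36374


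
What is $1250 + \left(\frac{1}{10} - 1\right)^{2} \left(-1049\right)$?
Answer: $\frac{40031}{100} \approx 400.31$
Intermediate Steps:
$1250 + \left(\frac{1}{10} - 1\right)^{2} \left(-1049\right) = 1250 + \left(- \frac{9}{10}\right)^{2} \left(-1049\right) = 1250 + \frac{81}{100} \left(-1049\right) = 1250 - \frac{84969}{100} = \frac{40031}{100}$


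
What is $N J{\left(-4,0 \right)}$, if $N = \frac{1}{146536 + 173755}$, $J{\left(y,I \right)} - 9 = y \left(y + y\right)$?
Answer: $\frac{41}{320291} \approx 0.00012801$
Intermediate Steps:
$J{\left(y,I \right)} = 9 + 2 y^{2}$ ($J{\left(y,I \right)} = 9 + y \left(y + y\right) = 9 + y 2 y = 9 + 2 y^{2}$)
$N = \frac{1}{320291} \approx 3.1222 \cdot 10^{-6}$
$N J{\left(-4,0 \right)} = \frac{9 + 2 \left(-4\right)^{2}}{320291} = \frac{9 + 2 \cdot 16}{320291} = \frac{9 + 32}{320291} = \frac{1}{320291} \cdot 41 = \frac{41}{320291}$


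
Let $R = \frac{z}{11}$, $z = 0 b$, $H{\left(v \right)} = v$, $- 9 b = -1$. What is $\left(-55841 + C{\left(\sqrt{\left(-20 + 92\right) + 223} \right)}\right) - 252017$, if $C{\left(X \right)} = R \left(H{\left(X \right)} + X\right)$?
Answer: $-307858$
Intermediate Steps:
$b = \frac{1}{9}$ ($b = \left(- \frac{1}{9}\right) \left(-1\right) = \frac{1}{9} \approx 0.11111$)
$z = 0$ ($z = 0 \cdot \frac{1}{9} = 0$)
$R = 0$ ($R = \frac{0}{11} = 0 \cdot \frac{1}{11} = 0$)
$C{\left(X \right)} = 0$ ($C{\left(X \right)} = 0 \left(X + X\right) = 0 \cdot 2 X = 0$)
$\left(-55841 + C{\left(\sqrt{\left(-20 + 92\right) + 223} \right)}\right) - 252017 = \left(-55841 + 0\right) - 252017 = -55841 - 252017 = -307858$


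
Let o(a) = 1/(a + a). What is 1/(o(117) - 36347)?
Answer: -234/8505197 ≈ -2.7513e-5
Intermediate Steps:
o(a) = 1/(2*a)
1/(o(117) - 36347) = 1/((1/2)/117 - 36347) = 1/((1/2)*(1/117) - 36347) = 1/(1/234 - 36347) = 1/(-8505197/234) = -234/8505197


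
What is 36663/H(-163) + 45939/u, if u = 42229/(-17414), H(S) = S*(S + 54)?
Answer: -14211727439355/750282643 ≈ -18942.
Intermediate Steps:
H(S) = S*(54 + S)
u = -42229/17414 (u = 42229*(-1/17414) = -42229/17414 ≈ -2.4250)
36663/H(-163) + 45939/u = 36663/((-163*(54 - 163))) + 45939/(-42229/17414) = 36663/((-163*(-109))) + 45939*(-17414/42229) = 36663/17767 - 799981746/42229 = -14211727439355/750282643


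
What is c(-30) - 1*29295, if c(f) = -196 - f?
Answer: -29461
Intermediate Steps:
c(-30) - 1*29295 = (-196 - 1*(-30)) - 1*29295 = (-196 + 30) - 29295 = -166 - 29295 = -29461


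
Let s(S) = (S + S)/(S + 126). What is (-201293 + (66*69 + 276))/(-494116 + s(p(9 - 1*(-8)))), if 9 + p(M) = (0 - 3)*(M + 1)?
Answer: 196463/494118 ≈ 0.39760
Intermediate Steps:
p(M) = -12 - 3*M (p(M) = -9 + (0 - 3)*(M + 1) = -9 - 3*(1 + M) = -9 + (-3 - 3*M) = -12 - 3*M)
s(S) = 2*S/(126 + S) (s(S) = (2*S)/(126 + S) = 2*S/(126 + S))
(-201293 + (66*69 + 276))/(-494116 + s(p(9 - 1*(-8)))) = (-201293 + (66*69 + 276))/(-494116 + 2*(-12 - 3*(9 - 1*(-8)))/(126 + (-12 - 3*(9 - 1*(-8))))) = (-201293 + (4554 + 276))/(-494116 + 2*(-12 - 3*(9 + 8))/(126 + (-12 - 3*(9 + 8)))) = (-201293 + 4830)/(-494116 + 2*(-12 - 3*17)/(126 + (-12 - 3*17))) = -196463/(-494116 + 2*(-12 - 51)/(126 + (-12 - 51))) = -196463/(-494116 + 2*(-63)/(126 - 63)) = -196463/(-494116 + 2*(-63)/63) = -196463/(-494116 + 2*(-63)*(1/63)) = -196463/(-494116 - 2) = -196463/(-494118) = -196463*(-1/494118) = 196463/494118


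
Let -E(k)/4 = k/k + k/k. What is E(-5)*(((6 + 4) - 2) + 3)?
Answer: -88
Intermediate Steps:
E(k) = -8 (E(k) = -4*(k/k + k/k) = -4*(1 + 1) = -4*2 = -8)
E(-5)*(((6 + 4) - 2) + 3) = -8*(((6 + 4) - 2) + 3) = -8*((10 - 2) + 3) = -8*(8 + 3) = -8*11 = -88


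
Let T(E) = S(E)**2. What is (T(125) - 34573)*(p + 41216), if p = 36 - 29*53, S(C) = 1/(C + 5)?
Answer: -27461333853/20 ≈ -1.3731e+9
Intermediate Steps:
S(C) = 1/(5 + C)
T(E) = (5 + E)**(-2) (T(E) = (1/(5 + E))**2 = (5 + E)**(-2))
p = -1501 (p = 36 - 1537 = -1501)
(T(125) - 34573)*(p + 41216) = ((5 + 125)**(-2) - 34573)*(-1501 + 41216) = (130**(-2) - 34573)*39715 = (1/16900 - 34573)*39715 = -584283699/16900*39715 = -27461333853/20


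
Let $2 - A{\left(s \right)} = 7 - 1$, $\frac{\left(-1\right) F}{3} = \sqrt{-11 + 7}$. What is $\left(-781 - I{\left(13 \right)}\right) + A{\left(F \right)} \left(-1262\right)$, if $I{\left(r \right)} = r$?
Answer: $4254$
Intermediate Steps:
$F = - 6 i$ ($F = - 3 \sqrt{-11 + 7} = - 3 \sqrt{-4} = - 3 \cdot 2 i = - 6 i \approx - 6.0 i$)
$A{\left(s \right)} = -4$ ($A{\left(s \right)} = 2 - \left(7 - 1\right) = 2 - 6 = -4$)
$\left(-781 - I{\left(13 \right)}\right) + A{\left(F \right)} \left(-1262\right) = \left(-781 - 13\right) - -5048 = \left(-781 - 13\right) + 5048 = -794 + 5048 = 4254$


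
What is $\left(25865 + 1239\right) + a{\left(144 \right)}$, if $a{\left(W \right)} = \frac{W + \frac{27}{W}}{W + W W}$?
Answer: $\frac{3018302209}{111360} \approx 27104.0$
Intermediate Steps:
$a{\left(W \right)} = \frac{W + \frac{27}{W}}{W + W^{2}}$
$\left(25865 + 1239\right) + a{\left(144 \right)} = \left(25865 + 1239\right) + \frac{27 + 144^{2}}{20736 \left(1 + 144\right)} = 27104 + \frac{27 + 20736}{20736 \cdot 145} = 27104 + \frac{1}{20736} \cdot \frac{1}{145} \cdot 20763 = 27104 + \frac{769}{111360} = \frac{3018302209}{111360}$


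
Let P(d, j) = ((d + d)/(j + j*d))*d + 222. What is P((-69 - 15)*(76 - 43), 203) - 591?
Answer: -31847895/80359 ≈ -396.32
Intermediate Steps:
P(d, j) = 222 + 2*d²/(j + d*j) (P(d, j) = ((2*d)/(j + d*j))*d + 222 = (2*d/(j + d*j))*d + 222 = 2*d²/(j + d*j) + 222 = 222 + 2*d²/(j + d*j))
P((-69 - 15)*(76 - 43), 203) - 591 = 2*(((-69 - 15)*(76 - 43))² + 111*203 + 111*((-69 - 15)*(76 - 43))*203)/(203*(1 + (-69 - 15)*(76 - 43))) - 591 = 2*(1/203)*((-84*33)² + 22533 + 111*(-84*33)*203)/(1 - 84*33) - 591 = 2*(1/203)*((-2772)² + 22533 + 111*(-2772)*203)/(1 - 2772) - 591 = 2*(1/203)*(7683984 + 22533 - 62461476)/(-2771) - 591 = 2*(1/203)*(-1/2771)*(-54754959) - 591 = 15644274/80359 - 591 = -31847895/80359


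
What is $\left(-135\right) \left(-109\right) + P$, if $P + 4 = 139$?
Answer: $14850$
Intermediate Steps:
$P = 135$ ($P = -4 + 139 = 135$)
$\left(-135\right) \left(-109\right) + P = \left(-135\right) \left(-109\right) + 135 = 14715 + 135 = 14850$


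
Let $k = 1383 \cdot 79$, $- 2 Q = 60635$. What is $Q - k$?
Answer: $- \frac{279149}{2} \approx -1.3957 \cdot 10^{5}$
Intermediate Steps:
$Q = - \frac{60635}{2}$ ($Q = \left(- \frac{1}{2}\right) 60635 = - \frac{60635}{2} \approx -30318.0$)
$k = 109257$
$Q - k = - \frac{60635}{2} - 109257 = - \frac{279149}{2}$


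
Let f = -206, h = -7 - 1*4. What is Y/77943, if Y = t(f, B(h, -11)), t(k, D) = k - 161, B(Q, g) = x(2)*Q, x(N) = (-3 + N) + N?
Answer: -367/77943 ≈ -0.0047086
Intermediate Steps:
x(N) = -3 + 2*N
h = -11 (h = -7 - 4 = -11)
B(Q, g) = Q (B(Q, g) = (-3 + 2*2)*Q = (-3 + 4)*Q = 1*Q = Q)
t(k, D) = -161 + k
Y = -367 (Y = -161 - 206 = -367)
Y/77943 = -367/77943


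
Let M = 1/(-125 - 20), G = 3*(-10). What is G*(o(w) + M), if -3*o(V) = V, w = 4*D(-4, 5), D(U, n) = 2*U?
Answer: -9274/29 ≈ -319.79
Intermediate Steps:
G = -30
w = -32 (w = 4*(2*(-4)) = 4*(-8) = -32)
M = -1/145 (M = 1/(-145) = -1/145 ≈ -0.0068966)
o(V) = -V/3
G*(o(w) + M) = -30*(-⅓*(-32) - 1/145) = -30*(32/3 - 1/145) = -30*4637/435 = -9274/29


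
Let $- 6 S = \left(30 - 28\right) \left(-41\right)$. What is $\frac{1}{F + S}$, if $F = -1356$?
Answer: $- \frac{3}{4027} \approx -0.00074497$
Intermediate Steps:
$S = \frac{41}{3}$ ($S = - \frac{\left(30 - 28\right) \left(-41\right)}{6} = - \frac{2 \left(-41\right)}{6} = \left(- \frac{1}{6}\right) \left(-82\right) = \frac{41}{3} \approx 13.667$)
$\frac{1}{F + S} = \frac{1}{-1356 + \frac{41}{3}} = \frac{1}{- \frac{4027}{3}} = - \frac{3}{4027}$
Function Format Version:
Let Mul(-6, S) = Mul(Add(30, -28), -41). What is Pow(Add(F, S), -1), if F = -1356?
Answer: Rational(-3, 4027) ≈ -0.00074497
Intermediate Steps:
S = Rational(41, 3) (S = Mul(Rational(-1, 6), Mul(Add(30, -28), -41)) = Mul(Rational(-1, 6), Mul(2, -41)) = Mul(Rational(-1, 6), -82) = Rational(41, 3) ≈ 13.667)
Pow(Add(F, S), -1) = Pow(Add(-1356, Rational(41, 3)), -1) = Pow(Rational(-4027, 3), -1) = Rational(-3, 4027)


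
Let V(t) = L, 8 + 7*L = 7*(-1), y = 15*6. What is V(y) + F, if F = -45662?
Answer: -319649/7 ≈ -45664.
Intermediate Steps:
y = 90
L = -15/7 (L = -8/7 + (7*(-1))/7 = -8/7 + (1/7)*(-7) = -8/7 - 1 = -15/7 ≈ -2.1429)
V(t) = -15/7
V(y) + F = -15/7 - 45662 = -319649/7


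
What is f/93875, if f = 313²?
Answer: 97969/93875 ≈ 1.0436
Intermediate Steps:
f = 97969
f/93875 = 97969/93875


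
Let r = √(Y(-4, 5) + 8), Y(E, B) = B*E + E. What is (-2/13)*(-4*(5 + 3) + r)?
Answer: 64/13 - 8*I/13 ≈ 4.9231 - 0.61539*I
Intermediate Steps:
Y(E, B) = E + B*E
r = 4*I (r = √(-4*(1 + 5) + 8) = √(-4*6 + 8) = √(-24 + 8) = √(-16) = 4*I ≈ 4.0*I)
(-2/13)*(-4*(5 + 3) + r) = (-2/13)*(-4*(5 + 3) + 4*I) = (-2*1/13)*(-4*8 + 4*I) = -2*(-32 + 4*I)/13 = 64/13 - 8*I/13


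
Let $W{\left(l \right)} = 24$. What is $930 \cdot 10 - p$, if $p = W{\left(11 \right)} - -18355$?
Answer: $-9079$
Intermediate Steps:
$p = 18379$ ($p = 24 - -18355 = 24 + 18355 = 18379$)
$930 \cdot 10 - p = 930 \cdot 10 - 18379 = 9300 - 18379 = -9079$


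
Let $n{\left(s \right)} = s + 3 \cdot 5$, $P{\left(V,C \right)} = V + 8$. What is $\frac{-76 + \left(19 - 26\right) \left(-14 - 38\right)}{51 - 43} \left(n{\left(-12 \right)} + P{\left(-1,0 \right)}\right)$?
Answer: $360$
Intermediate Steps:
$P{\left(V,C \right)} = 8 + V$
$n{\left(s \right)} = 15 + s$ ($n{\left(s \right)} = s + 15 = 15 + s$)
$\frac{-76 + \left(19 - 26\right) \left(-14 - 38\right)}{51 - 43} \left(n{\left(-12 \right)} + P{\left(-1,0 \right)}\right) = \frac{-76 + \left(19 - 26\right) \left(-14 - 38\right)}{51 - 43} \left(\left(15 - 12\right) + \left(8 - 1\right)\right) = \frac{-76 - -364}{8} \left(3 + 7\right) = \left(-76 + 364\right) \frac{1}{8} \cdot 10 = 288 \cdot \frac{1}{8} \cdot 10 = 36 \cdot 10 = 360$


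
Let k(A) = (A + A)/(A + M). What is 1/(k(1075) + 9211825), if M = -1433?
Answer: 179/1648915600 ≈ 1.0856e-7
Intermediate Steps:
k(A) = 2*A/(-1433 + A) (k(A) = (A + A)/(A - 1433) = (2*A)/(-1433 + A) = 2*A/(-1433 + A))
1/(k(1075) + 9211825) = 1/(2*1075/(-1433 + 1075) + 9211825) = 1/(2*1075/(-358) + 9211825) = 1/(2*1075*(-1/358) + 9211825) = 1/(-1075/179 + 9211825) = 1/(1648915600/179) = 179/1648915600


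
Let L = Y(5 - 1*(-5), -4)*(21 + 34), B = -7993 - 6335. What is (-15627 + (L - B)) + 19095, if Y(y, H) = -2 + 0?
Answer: 17686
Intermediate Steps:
B = -14328
Y(y, H) = -2
L = -110 (L = -2*(21 + 34) = -2*55 = -110)
(-15627 + (L - B)) + 19095 = (-15627 + (-110 - 1*(-14328))) + 19095 = (-15627 + (-110 + 14328)) + 19095 = (-15627 + 14218) + 19095 = -1409 + 19095 = 17686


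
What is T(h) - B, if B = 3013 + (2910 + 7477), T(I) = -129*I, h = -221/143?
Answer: -145207/11 ≈ -13201.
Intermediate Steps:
h = -17/11 (h = -221*1/143 = -17/11 ≈ -1.5455)
B = 13400 (B = 3013 + 10387 = 13400)
T(h) - B = -129*(-17/11) - 1*13400 = 2193/11 - 13400 = -145207/11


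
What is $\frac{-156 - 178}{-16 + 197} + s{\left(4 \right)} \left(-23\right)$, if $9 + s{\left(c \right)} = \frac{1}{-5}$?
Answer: $\frac{189828}{905} \approx 209.75$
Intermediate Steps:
$s{\left(c \right)} = - \frac{46}{5}$ ($s{\left(c \right)} = -9 + \frac{1}{-5} = -9 - \frac{1}{5} = - \frac{46}{5}$)
$\frac{-156 - 178}{-16 + 197} + s{\left(4 \right)} \left(-23\right) = \frac{-156 - 178}{-16 + 197} - - \frac{1058}{5} = - \frac{334}{181} + \frac{1058}{5} = \frac{189828}{905}$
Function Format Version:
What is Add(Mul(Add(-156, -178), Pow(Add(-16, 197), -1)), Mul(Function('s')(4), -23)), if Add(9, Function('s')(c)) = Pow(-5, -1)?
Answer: Rational(189828, 905) ≈ 209.75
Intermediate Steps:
Function('s')(c) = Rational(-46, 5) (Function('s')(c) = Add(-9, Pow(-5, -1)) = Add(-9, Rational(-1, 5)) = Rational(-46, 5))
Add(Mul(Add(-156, -178), Pow(Add(-16, 197), -1)), Mul(Function('s')(4), -23)) = Add(Mul(Add(-156, -178), Pow(Add(-16, 197), -1)), Mul(Rational(-46, 5), -23)) = Add(Mul(-334, Pow(181, -1)), Rational(1058, 5)) = Add(Mul(-334, Rational(1, 181)), Rational(1058, 5)) = Add(Rational(-334, 181), Rational(1058, 5)) = Rational(189828, 905)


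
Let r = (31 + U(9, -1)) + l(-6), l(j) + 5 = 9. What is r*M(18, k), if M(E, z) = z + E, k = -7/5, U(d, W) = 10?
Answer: 747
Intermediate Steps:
l(j) = 4 (l(j) = -5 + 9 = 4)
k = -7/5 (k = -7*⅕ = -7/5 ≈ -1.4000)
M(E, z) = E + z
r = 45 (r = (31 + 10) + 4 = 41 + 4 = 45)
r*M(18, k) = 45*(18 - 7/5) = 45*(83/5) = 747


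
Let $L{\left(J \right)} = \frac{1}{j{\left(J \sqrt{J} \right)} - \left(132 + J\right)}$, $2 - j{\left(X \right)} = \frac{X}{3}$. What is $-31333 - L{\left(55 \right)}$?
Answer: $- \frac{887663557}{28330} - \frac{33 \sqrt{55}}{28330} \approx -31333.0$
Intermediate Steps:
$j{\left(X \right)} = 2 - \frac{X}{3}$
$L{\left(J \right)} = \frac{1}{-130 - J - \frac{J^{\frac{3}{2}}}{3}}$ ($L{\left(J \right)} = \frac{1}{\left(2 - \frac{J \sqrt{J}}{3}\right) - \left(132 + J\right)} = \frac{1}{\left(2 - \frac{J^{\frac{3}{2}}}{3}\right) - \left(132 + J\right)} = \frac{1}{-130 - J - \frac{J^{\frac{3}{2}}}{3}}$)
$-31333 - L{\left(55 \right)} = -31333 - - \frac{3}{390 + 55^{\frac{3}{2}} + 3 \cdot 55} = -31333 - - \frac{3}{390 + 55 \sqrt{55} + 165} = -31333 - - \frac{3}{555 + 55 \sqrt{55}} = -31333 + \frac{3}{555 + 55 \sqrt{55}}$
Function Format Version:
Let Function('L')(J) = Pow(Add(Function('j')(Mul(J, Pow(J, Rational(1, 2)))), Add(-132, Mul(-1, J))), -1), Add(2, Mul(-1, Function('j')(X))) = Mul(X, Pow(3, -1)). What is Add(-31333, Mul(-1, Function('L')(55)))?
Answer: Add(Rational(-887663557, 28330), Mul(Rational(-33, 28330), Pow(55, Rational(1, 2)))) ≈ -31333.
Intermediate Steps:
Function('j')(X) = Add(2, Mul(Rational(-1, 3), X)) (Function('j')(X) = Add(2, Mul(-1, Mul(X, Pow(3, -1)))) = Add(2, Mul(-1, Mul(X, Rational(1, 3)))) = Add(2, Mul(-1, Mul(Rational(1, 3), X))) = Add(2, Mul(Rational(-1, 3), X)))
Function('L')(J) = Pow(Add(-130, Mul(-1, J), Mul(Rational(-1, 3), Pow(J, Rational(3, 2)))), -1) (Function('L')(J) = Pow(Add(Add(2, Mul(Rational(-1, 3), Mul(J, Pow(J, Rational(1, 2))))), Add(-132, Mul(-1, J))), -1) = Pow(Add(Add(2, Mul(Rational(-1, 3), Pow(J, Rational(3, 2)))), Add(-132, Mul(-1, J))), -1) = Pow(Add(-130, Mul(-1, J), Mul(Rational(-1, 3), Pow(J, Rational(3, 2)))), -1))
Add(-31333, Mul(-1, Function('L')(55))) = Add(-31333, Mul(-1, Mul(-3, Pow(Add(390, Pow(55, Rational(3, 2)), Mul(3, 55)), -1)))) = Add(-31333, Mul(-1, Mul(-3, Pow(Add(390, Mul(55, Pow(55, Rational(1, 2))), 165), -1)))) = Add(-31333, Mul(-1, Mul(-3, Pow(Add(555, Mul(55, Pow(55, Rational(1, 2)))), -1)))) = Add(-31333, Mul(3, Pow(Add(555, Mul(55, Pow(55, Rational(1, 2)))), -1)))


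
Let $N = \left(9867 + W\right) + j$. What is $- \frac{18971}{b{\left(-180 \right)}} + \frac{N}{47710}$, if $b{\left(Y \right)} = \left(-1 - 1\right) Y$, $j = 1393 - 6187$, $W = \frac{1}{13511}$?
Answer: $- \frac{93878598739}{1785073320} \approx -52.591$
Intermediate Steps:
$W = \frac{1}{13511} \approx 7.4014 \cdot 10^{-5}$
$j = -4794$
$b{\left(Y \right)} = - 2 Y$
$N = \frac{68541304}{13511}$ ($N = \left(9867 + \frac{1}{13511}\right) - 4794 = \frac{133313038}{13511} - 4794 = \frac{68541304}{13511} \approx 5073.0$)
$- \frac{18971}{b{\left(-180 \right)}} + \frac{N}{47710} = - \frac{18971}{\left(-2\right) \left(-180\right)} + \frac{68541304}{13511 \cdot 47710} = - \frac{18971}{360} + \frac{68541304}{13511} \cdot \frac{1}{47710} = \left(-18971\right) \frac{1}{360} + \frac{2636204}{24792685} = - \frac{18971}{360} + \frac{2636204}{24792685} = - \frac{93878598739}{1785073320}$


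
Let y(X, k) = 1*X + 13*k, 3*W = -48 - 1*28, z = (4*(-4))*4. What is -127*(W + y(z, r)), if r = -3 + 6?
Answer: 19177/3 ≈ 6392.3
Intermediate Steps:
z = -64 (z = -16*4 = -64)
r = 3
W = -76/3 (W = (-48 - 1*28)/3 = (-48 - 28)/3 = (⅓)*(-76) = -76/3 ≈ -25.333)
y(X, k) = X + 13*k
-127*(W + y(z, r)) = -127*(-76/3 + (-64 + 13*3)) = -127*(-76/3 + (-64 + 39)) = -127*(-76/3 - 25) = -127*(-151/3) = 19177/3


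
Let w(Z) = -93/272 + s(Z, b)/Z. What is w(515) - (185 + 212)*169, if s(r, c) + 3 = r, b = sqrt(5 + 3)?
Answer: -9398296071/140080 ≈ -67092.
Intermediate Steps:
b = 2*sqrt(2) (b = sqrt(8) = 2*sqrt(2) ≈ 2.8284)
s(r, c) = -3 + r
w(Z) = -93/272 + (-3 + Z)/Z
w(515) - (185 + 212)*169 = (179/272 - 3/515) - (185 + 212)*169 = (179/272 - 3*1/515) - 397*169 = (179/272 - 3/515) - 1*67093 = 91369/140080 - 67093 = -9398296071/140080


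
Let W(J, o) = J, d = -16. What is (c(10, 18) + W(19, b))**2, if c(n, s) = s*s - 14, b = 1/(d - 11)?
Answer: 108241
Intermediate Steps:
b = -1/27 (b = 1/(-16 - 11) = 1/(-27) = -1/27 ≈ -0.037037)
c(n, s) = -14 + s**2 (c(n, s) = s**2 - 14 = -14 + s**2)
(c(10, 18) + W(19, b))**2 = ((-14 + 18**2) + 19)**2 = ((-14 + 324) + 19)**2 = (310 + 19)**2 = 329**2 = 108241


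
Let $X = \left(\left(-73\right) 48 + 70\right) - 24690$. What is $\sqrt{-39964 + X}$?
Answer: $2 i \sqrt{17022} \approx 260.94 i$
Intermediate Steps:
$X = -28124$ ($X = \left(-3504 + 70\right) - 24690 = -3434 - 24690 = -28124$)
$\sqrt{-39964 + X} = \sqrt{-39964 - 28124} = \sqrt{-68088} = 2 i \sqrt{17022}$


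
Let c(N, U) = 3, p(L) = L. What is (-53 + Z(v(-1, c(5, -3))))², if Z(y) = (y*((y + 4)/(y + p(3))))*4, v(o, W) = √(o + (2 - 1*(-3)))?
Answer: 47089/25 ≈ 1883.6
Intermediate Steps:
v(o, W) = √(5 + o) (v(o, W) = √(o + (2 + 3)) = √(o + 5) = √(5 + o))
Z(y) = 4*y*(4 + y)/(3 + y) (Z(y) = (y*((y + 4)/(y + 3)))*4 = (y*((4 + y)/(3 + y)))*4 = (y*(4 + y)/(3 + y))*4 = 4*y*(4 + y)/(3 + y))
(-53 + Z(v(-1, c(5, -3))))² = (-53 + 4*√(5 - 1)*(4 + √(5 - 1))/(3 + √(5 - 1)))² = (-53 + 4*√4*(4 + √4)/(3 + √4))² = (-53 + 4*2*(4 + 2)/(3 + 2))² = (-53 + 4*2*6/5)² = (-53 + 4*2*(⅕)*6)² = (-53 + 48/5)² = (-217/5)² = 47089/25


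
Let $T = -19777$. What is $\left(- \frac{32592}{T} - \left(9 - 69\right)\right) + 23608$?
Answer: $\frac{468114628}{19777} \approx 23670.0$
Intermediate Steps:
$\left(- \frac{32592}{T} - \left(9 - 69\right)\right) + 23608 = \left(- \frac{32592}{-19777} - \left(9 - 69\right)\right) + 23608 = \left(\left(-32592\right) \left(- \frac{1}{19777}\right) - -60\right) + 23608 = \left(\frac{32592}{19777} + 60\right) + 23608 = \frac{1219212}{19777} + 23608 = \frac{468114628}{19777}$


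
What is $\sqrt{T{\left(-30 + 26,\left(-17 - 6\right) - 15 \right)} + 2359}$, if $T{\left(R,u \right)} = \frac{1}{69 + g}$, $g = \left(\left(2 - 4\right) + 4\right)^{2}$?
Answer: $\frac{4 \sqrt{785699}}{73} \approx 48.57$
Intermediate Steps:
$g = 4$ ($g = \left(\left(2 - 4\right) + 4\right)^{2} = \left(-2 + 4\right)^{2} = 2^{2} = 4$)
$T{\left(R,u \right)} = \frac{1}{73}$ ($T{\left(R,u \right)} = \frac{1}{69 + 4} = \frac{1}{73}$)
$\sqrt{T{\left(-30 + 26,\left(-17 - 6\right) - 15 \right)} + 2359} = \sqrt{\frac{1}{73} + 2359} = \sqrt{\frac{172208}{73}} = \frac{4 \sqrt{785699}}{73}$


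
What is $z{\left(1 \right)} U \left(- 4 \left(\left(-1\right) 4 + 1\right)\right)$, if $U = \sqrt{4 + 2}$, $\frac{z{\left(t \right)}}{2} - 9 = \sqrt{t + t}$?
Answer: $24 \sqrt{6} \left(9 + \sqrt{2}\right) \approx 612.23$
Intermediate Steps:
$z{\left(t \right)} = 18 + 2 \sqrt{2} \sqrt{t}$ ($z{\left(t \right)} = 18 + 2 \sqrt{t + t} = 18 + 2 \sqrt{2 t} = 18 + 2 \sqrt{2} \sqrt{t}$)
$U = \sqrt{6} \approx 2.4495$
$z{\left(1 \right)} U \left(- 4 \left(\left(-1\right) 4 + 1\right)\right) = \left(18 + 2 \sqrt{2} \sqrt{1}\right) \sqrt{6} \left(- 4 \left(\left(-1\right) 4 + 1\right)\right) = \left(18 + 2 \sqrt{2} \cdot 1\right) \sqrt{6} \left(- 4 \left(-4 + 1\right)\right) = \left(18 + 2 \sqrt{2}\right) \sqrt{6} \left(\left(-4\right) \left(-3\right)\right) = \sqrt{6} \left(18 + 2 \sqrt{2}\right) 12 = 12 \sqrt{6} \left(18 + 2 \sqrt{2}\right)$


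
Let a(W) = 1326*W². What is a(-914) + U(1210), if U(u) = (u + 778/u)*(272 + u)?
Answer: 671265207678/605 ≈ 1.1095e+9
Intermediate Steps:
U(u) = (272 + u)*(u + 778/u)
a(-914) + U(1210) = 1326*(-914)² + (778 + 1210² + 272*1210 + 211616/1210) = 1326*835396 + (778 + 1464100 + 329120 + 211616*(1/1210)) = 1107735096 + (778 + 1464100 + 329120 + 105808/605) = 1107735096 + 1085474598/605 = 671265207678/605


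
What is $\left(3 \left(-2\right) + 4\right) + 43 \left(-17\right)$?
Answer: $-733$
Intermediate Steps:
$\left(3 \left(-2\right) + 4\right) + 43 \left(-17\right) = \left(-6 + 4\right) - 731 = -2 - 731 = -733$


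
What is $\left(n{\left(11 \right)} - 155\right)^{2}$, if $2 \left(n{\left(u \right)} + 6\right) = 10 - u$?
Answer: $\frac{104329}{4} \approx 26082.0$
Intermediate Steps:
$n{\left(u \right)} = -1 - \frac{u}{2}$ ($n{\left(u \right)} = -6 + \frac{10 - u}{2} = -6 - \left(-5 + \frac{u}{2}\right) = -1 - \frac{u}{2}$)
$\left(n{\left(11 \right)} - 155\right)^{2} = \left(\left(-1 - \frac{11}{2}\right) - 155\right)^{2} = \left(- \frac{13}{2} - 155\right)^{2} = \left(- \frac{323}{2}\right)^{2} = \frac{104329}{4}$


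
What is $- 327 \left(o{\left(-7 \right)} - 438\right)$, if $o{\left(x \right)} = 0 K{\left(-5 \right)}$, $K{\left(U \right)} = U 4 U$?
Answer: $143226$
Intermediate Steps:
$K{\left(U \right)} = 4 U^{2}$ ($K{\left(U \right)} = 4 U U = 4 U^{2}$)
$o{\left(x \right)} = 0$ ($o{\left(x \right)} = 0 \cdot 4 \left(-5\right)^{2} = 0 \cdot 4 \cdot 25 = 0 \cdot 100 = 0$)
$- 327 \left(o{\left(-7 \right)} - 438\right) = - 327 \left(0 - 438\right) = \left(-327\right) \left(-438\right) = 143226$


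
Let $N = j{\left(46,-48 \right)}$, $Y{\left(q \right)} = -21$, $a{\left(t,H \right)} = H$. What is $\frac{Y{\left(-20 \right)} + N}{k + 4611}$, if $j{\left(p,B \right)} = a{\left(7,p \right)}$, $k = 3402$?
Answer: $\frac{25}{8013} \approx 0.0031199$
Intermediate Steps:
$j{\left(p,B \right)} = p$
$N = 46$
$\frac{Y{\left(-20 \right)} + N}{k + 4611} = \frac{-21 + 46}{3402 + 4611} = \frac{25}{8013}$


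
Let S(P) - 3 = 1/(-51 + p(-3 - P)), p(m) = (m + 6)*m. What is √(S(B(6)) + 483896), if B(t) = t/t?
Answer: 134*√93810/59 ≈ 695.63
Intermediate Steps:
B(t) = 1
p(m) = m*(6 + m) (p(m) = (6 + m)*m = m*(6 + m))
S(P) = 3 + 1/(-51 + (-3 - P)*(3 - P)) (S(P) = 3 + 1/(-51 + (-3 - P)*(6 + (-3 - P))) = 3 + 1/(-51 + (-3 - P)*(3 - P)))
√(S(B(6)) + 483896) = √((-179 + 3*1²)/(-60 + 1²) + 483896) = √((-179 + 3*1)/(-60 + 1) + 483896) = √((-179 + 3)/(-59) + 483896) = √(-1/59*(-176) + 483896) = √(176/59 + 483896) = √(28550040/59) = 134*√93810/59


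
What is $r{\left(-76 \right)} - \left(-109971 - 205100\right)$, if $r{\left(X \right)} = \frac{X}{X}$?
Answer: $315072$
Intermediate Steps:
$r{\left(X \right)} = 1$
$r{\left(-76 \right)} - \left(-109971 - 205100\right) = 1 - \left(-109971 - 205100\right) = 1 - -315071 = 1 + 315071 = 315072$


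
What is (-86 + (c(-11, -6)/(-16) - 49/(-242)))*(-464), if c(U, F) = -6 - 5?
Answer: 4778417/121 ≈ 39491.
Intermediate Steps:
c(U, F) = -11
(-86 + (c(-11, -6)/(-16) - 49/(-242)))*(-464) = (-86 + (-11/(-16) - 49/(-242)))*(-464) = (-86 + (-11*(-1/16) - 49*(-1/242)))*(-464) = (-86 + (11/16 + 49/242))*(-464) = (-86 + 1723/1936)*(-464) = -164773/1936*(-464) = 4778417/121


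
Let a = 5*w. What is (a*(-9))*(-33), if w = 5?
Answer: 7425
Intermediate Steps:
a = 25 (a = 5*5 = 25)
(a*(-9))*(-33) = (25*(-9))*(-33) = -225*(-33) = 7425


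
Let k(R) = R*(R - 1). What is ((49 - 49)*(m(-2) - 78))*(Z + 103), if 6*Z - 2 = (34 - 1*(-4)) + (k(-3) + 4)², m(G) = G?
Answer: 0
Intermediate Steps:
k(R) = R*(-1 + R)
Z = 148/3 (Z = ⅓ + ((34 - 1*(-4)) + (-3*(-1 - 3) + 4)²)/6 = ⅓ + ((34 + 4) + (-3*(-4) + 4)²)/6 = ⅓ + (38 + (12 + 4)²)/6 = ⅓ + (38 + 16²)/6 = ⅓ + (38 + 256)/6 = ⅓ + (⅙)*294 = ⅓ + 49 = 148/3 ≈ 49.333)
((49 - 49)*(m(-2) - 78))*(Z + 103) = ((49 - 49)*(-2 - 78))*(148/3 + 103) = (0*(-80))*(457/3) = 0*(457/3) = 0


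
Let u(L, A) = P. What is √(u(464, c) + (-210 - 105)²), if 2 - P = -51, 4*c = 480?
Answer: √99278 ≈ 315.08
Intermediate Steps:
c = 120 (c = (¼)*480 = 120)
P = 53 (P = 2 - 1*(-51) = 2 + 51 = 53)
u(L, A) = 53
√(u(464, c) + (-210 - 105)²) = √(53 + (-210 - 105)²) = √(53 + (-315)²) = √(53 + 99225) = √99278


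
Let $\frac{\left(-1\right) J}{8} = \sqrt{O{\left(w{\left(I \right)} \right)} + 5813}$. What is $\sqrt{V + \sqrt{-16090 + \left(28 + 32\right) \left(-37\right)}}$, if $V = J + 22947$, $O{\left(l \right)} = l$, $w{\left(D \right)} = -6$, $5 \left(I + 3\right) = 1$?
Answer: $\sqrt{22947 - 8 \sqrt{5807} + i \sqrt{18310}} \approx 149.46 + 0.4527 i$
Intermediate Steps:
$I = - \frac{14}{5}$ ($I = -3 + \frac{1}{5} \cdot 1 = -3 + \frac{1}{5} = - \frac{14}{5} \approx -2.8$)
$J = - 8 \sqrt{5807}$ ($J = - 8 \sqrt{-6 + 5813} = - 8 \sqrt{5807} \approx -609.63$)
$V = 22947 - 8 \sqrt{5807}$ ($V = - 8 \sqrt{5807} + 22947 = 22947 - 8 \sqrt{5807} \approx 22337.0$)
$\sqrt{V + \sqrt{-16090 + \left(28 + 32\right) \left(-37\right)}} = \sqrt{\left(22947 - 8 \sqrt{5807}\right) + \sqrt{-16090 + \left(28 + 32\right) \left(-37\right)}} = \sqrt{\left(22947 - 8 \sqrt{5807}\right) + \sqrt{-16090 + 60 \left(-37\right)}} = \sqrt{\left(22947 - 8 \sqrt{5807}\right) + \sqrt{-16090 - 2220}} = \sqrt{\left(22947 - 8 \sqrt{5807}\right) + \sqrt{-18310}} = \sqrt{\left(22947 - 8 \sqrt{5807}\right) + i \sqrt{18310}} = \sqrt{22947 - 8 \sqrt{5807} + i \sqrt{18310}}$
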